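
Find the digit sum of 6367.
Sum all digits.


6 + 3 + 6 + 7 = 22


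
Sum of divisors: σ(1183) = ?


Divisors of 1183: 1, 7, 13, 91, 169, 1183
Sum = 1 + 7 + 13 + 91 + 169 + 1183 = 1464

σ(1183) = 1464


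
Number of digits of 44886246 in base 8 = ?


44886246 in base 8 = 253164346
Number of digits = 9

9 digits (base 8)


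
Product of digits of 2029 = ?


2 × 0 × 2 × 9 = 0


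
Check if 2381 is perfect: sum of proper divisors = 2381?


Proper divisors of 2381: 1
Sum = 1 = 1

No, 2381 is not perfect (1 ≠ 2381)


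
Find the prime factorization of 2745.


2745 / 3 = 915
915 / 3 = 305
305 / 5 = 61
61 / 61 = 1
2745 = 3^2 × 5 × 61


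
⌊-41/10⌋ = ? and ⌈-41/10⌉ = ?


-41/10 = -4.1000
floor = -5
ceil = -4

floor = -5, ceil = -4


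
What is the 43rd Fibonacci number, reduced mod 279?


F(k) mod 279 for k=1..43:
1, 1, 2, 3, 5, 8, 13, 21, 34, 55, 89, 144, 233, 98, 52, 150, 202, 73, 275, 69, 65, 134, 199, 54, 253, 28, 2, 30, 32, 62, 94, 156, 250, 127, 98, 225, 44, 269, 34, 24, 58, 82, 140
F(43) mod 279 = 140


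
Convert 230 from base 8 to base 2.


230 (base 8) = 152 (decimal)
152 (decimal) = 10011000 (base 2)


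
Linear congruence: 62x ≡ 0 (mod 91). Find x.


GCD(62, 91) = 1, unique solution
a^(-1) mod 91 = 69
x = 69 * 0 mod 91 = 0

x ≡ 0 (mod 91)


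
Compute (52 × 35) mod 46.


52 × 35 = 1820
1820 mod 46 = 26


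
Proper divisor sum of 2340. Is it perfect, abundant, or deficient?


Proper divisors: 1, 2, 3, 4, 5, 6, 9, 10, 12, 13, 15, 18, 20, 26, 30, 36, 39, 45, 52, 60, 65, 78, 90, 117, 130, 156, 180, 195, 234, 260, 390, 468, 585, 780, 1170
Sum = 1 + 2 + 3 + 4 + 5 + 6 + 9 + 10 + 12 + 13 + 15 + 18 + 20 + 26 + 30 + 36 + 39 + 45 + 52 + 60 + 65 + 78 + 90 + 117 + 130 + 156 + 180 + 195 + 234 + 260 + 390 + 468 + 585 + 780 + 1170 = 5304
5304 > 2340 → abundant

s(2340) = 5304 (abundant)


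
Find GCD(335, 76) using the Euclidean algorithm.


335 = 4 * 76 + 31
76 = 2 * 31 + 14
31 = 2 * 14 + 3
14 = 4 * 3 + 2
3 = 1 * 2 + 1
2 = 2 * 1 + 0
GCD = 1


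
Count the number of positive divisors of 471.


471 = 3^1 × 157^1
d(471) = (1+1) × (1+1) = 4

4 divisors


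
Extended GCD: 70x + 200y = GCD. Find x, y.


Tabular extended Euclidean (each row: r = 70*s + 200*t):
r=70, s=1, t=0
r=200, s=0, t=1
q=0: r=70, s=1, t=0   [70*(1) + 200*(0) = 70]
q=2: r=60, s=-2, t=1   [70*(-2) + 200*(1) = 60]
q=1: r=10, s=3, t=-1   [70*(3) + 200*(-1) = 10]
q=6: r=0, s=-20, t=7   [70*(-20) + 200*(7) = 0]
GCD = 10; from the row with r=10: x=3, y=-1
Check: 70*(3) + 200*(-1) = 210 - 200 = 10

GCD = 10, x = 3, y = -1


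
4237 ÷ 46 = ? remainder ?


4237 = 46 * 92 + 5
Check: 4232 + 5 = 4237

q = 92, r = 5


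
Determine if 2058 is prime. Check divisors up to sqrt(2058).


2058 / 2 = 1029 (exact division)
2058 is NOT prime.

No, 2058 is not prime


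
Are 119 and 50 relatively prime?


Euclidean algorithm:
119 = 2 * 50 + 19
50 = 2 * 19 + 12
19 = 1 * 12 + 7
12 = 1 * 7 + 5
7 = 1 * 5 + 2
5 = 2 * 2 + 1
2 = 2 * 1 + 0
GCD(119, 50) = 1

Yes, coprime (GCD = 1)


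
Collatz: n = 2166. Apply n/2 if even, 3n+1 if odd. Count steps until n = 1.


2166 → 1083 → 3250 → 1625 → 4876 → 2438 → 1219 → 3658 → 1829 → 5488 → 2744 → 1372 → 686 → 343 → 1030 → 515 → 1546 → 773 → 2320 → 1160 → 580 → 290 → 145 → 436 → 218 → 109 → 328 → 164 → 82 → 41 → 124 → 62 → 31 → 94 → 47 → 142 → 71 → 214 → 107 → 322 → 161 → 484 → 242 → 121 → 364 → 182 → 91 → 274 → 137 → 412 → 206 → 103 → 310 → 155 → 466 → 233 → 700 → 350 → 175 → 526 → 263 → 790 → 395 → 1186 → 593 → 1780 → 890 → 445 → 1336 → 668 → 334 → 167 → 502 → 251 → 754 → 377 → 1132 → 566 → 283 → 850 → 425 → 1276 → 638 → 319 → 958 → 479 → 1438 → 719 → 2158 → 1079 → 3238 → 1619 → 4858 → 2429 → 7288 → 3644 → 1822 → 911 → 2734 → 1367 → 4102 → 2051 → 6154 → 3077 → 9232 → 4616 → 2308 → 1154 → 577 → 1732 → 866 → 433 → 1300 → 650 → 325 → 976 → 488 → 244 → 122 → 61 → 184 → 92 → 46 → 23 → 70 → 35 → 106 → 53 → 160 → 80 → 40 → 20 → 10 → 5 → 16 → 8 → 4 → 2 → 1
Total steps = 138

138 steps


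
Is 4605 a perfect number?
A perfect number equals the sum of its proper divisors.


Proper divisors of 4605: 1, 3, 5, 15, 307, 921, 1535
Sum = 1 + 3 + 5 + 15 + 307 + 921 + 1535 = 2787

No, 4605 is not perfect (2787 ≠ 4605)


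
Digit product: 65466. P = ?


6 × 5 × 4 × 6 × 6 = 4320


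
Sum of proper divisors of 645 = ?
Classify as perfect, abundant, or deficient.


Proper divisors: 1, 3, 5, 15, 43, 129, 215
Sum = 1 + 3 + 5 + 15 + 43 + 129 + 215 = 411
411 < 645 → deficient

s(645) = 411 (deficient)


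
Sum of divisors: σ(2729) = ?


Divisors of 2729: 1, 2729
Sum = 1 + 2729 = 2730

σ(2729) = 2730


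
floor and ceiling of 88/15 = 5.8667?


88/15 = 5.8667
floor = 5
ceil = 6

floor = 5, ceil = 6


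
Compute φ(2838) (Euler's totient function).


2838 = 2 × 3 × 11 × 43
Prime factors: 2, 3, 11, 43
φ(2838) = 2838 × (1-1/2) × (1-1/3) × (1-1/11) × (1-1/43)
= 2838 × 1/2 × 2/3 × 10/11 × 42/43 = 840

φ(2838) = 840


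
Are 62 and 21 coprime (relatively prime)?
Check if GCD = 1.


Euclidean algorithm:
62 = 2 * 21 + 20
21 = 1 * 20 + 1
20 = 20 * 1 + 0
GCD(62, 21) = 1

Yes, coprime (GCD = 1)


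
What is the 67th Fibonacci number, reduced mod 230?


F(k) mod 230 for k=1..67:
1, 1, 2, 3, 5, 8, 13, 21, 34, 55, 89, 144, 3, 147, 150, 67, 217, 54, 41, 95, 136, 1, 137, 138, 45, 183, 228, 181, 179, 130, 79, 209, 58, 37, 95, 132, 227, 129, 126, 25, 151, 176, 97, 43, 140, 183, 93, 46, 139, 185, 94, 49, 143, 192, 105, 67, 172, 9, 181, 190, 141, 101, 12, 113, 125, 8, 133
F(67) mod 230 = 133


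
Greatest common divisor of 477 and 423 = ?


477 = 1 * 423 + 54
423 = 7 * 54 + 45
54 = 1 * 45 + 9
45 = 5 * 9 + 0
GCD = 9


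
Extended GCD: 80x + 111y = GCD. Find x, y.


Tabular extended Euclidean (each row: r = 80*s + 111*t):
r=80, s=1, t=0
r=111, s=0, t=1
q=0: r=80, s=1, t=0   [80*(1) + 111*(0) = 80]
q=1: r=31, s=-1, t=1   [80*(-1) + 111*(1) = 31]
q=2: r=18, s=3, t=-2   [80*(3) + 111*(-2) = 18]
q=1: r=13, s=-4, t=3   [80*(-4) + 111*(3) = 13]
q=1: r=5, s=7, t=-5   [80*(7) + 111*(-5) = 5]
q=2: r=3, s=-18, t=13   [80*(-18) + 111*(13) = 3]
q=1: r=2, s=25, t=-18   [80*(25) + 111*(-18) = 2]
q=1: r=1, s=-43, t=31   [80*(-43) + 111*(31) = 1]
q=2: r=0, s=111, t=-80   [80*(111) + 111*(-80) = 0]
GCD = 1; from the row with r=1: x=-43, y=31
Check: 80*(-43) + 111*(31) = -3440 + 3441 = 1

GCD = 1, x = -43, y = 31


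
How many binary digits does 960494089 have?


960494089 in base 2 = 111001001111111111101000001001
Number of digits = 30

30 digits (base 2)


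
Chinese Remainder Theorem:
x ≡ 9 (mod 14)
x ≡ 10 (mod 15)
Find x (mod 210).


M = 14*15 = 210
M1 = M/14 = 15, M2 = M/15 = 14
M1^(-1) mod 14 = 1, M2^(-1) mod 15 = 14
x = 9*15*1 + 10*14*14 = 2095
2095 mod 210 = 205
Check: 205 mod 14 = 9 ✓, 205 mod 15 = 10 ✓

x ≡ 205 (mod 210)


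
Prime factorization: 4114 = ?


4114 / 2 = 2057
2057 / 11 = 187
187 / 11 = 17
17 / 17 = 1
4114 = 2 × 11^2 × 17


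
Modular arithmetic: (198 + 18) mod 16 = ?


198 + 18 = 216
216 mod 16 = 8


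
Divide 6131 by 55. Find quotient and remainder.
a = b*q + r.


6131 = 55 * 111 + 26
Check: 6105 + 26 = 6131

q = 111, r = 26


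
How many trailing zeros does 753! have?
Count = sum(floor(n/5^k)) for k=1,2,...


floor(753/5) = 150
floor(753/25) = 30
floor(753/125) = 6
floor(753/625) = 1
Total = 187

187 trailing zeros


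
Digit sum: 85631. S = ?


8 + 5 + 6 + 3 + 1 = 23


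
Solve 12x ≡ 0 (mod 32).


GCD(12, 32) = 4 divides 0
Divide: 3x ≡ 0 (mod 8)
x ≡ 0 (mod 8)


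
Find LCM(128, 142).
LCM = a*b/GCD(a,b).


GCD(128, 142) = 2
LCM = 128*142/2 = 18176/2 = 9088

LCM = 9088


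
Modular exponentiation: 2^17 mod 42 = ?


2^1 mod 42 = 2
2^2 mod 42 = 4
2^3 mod 42 = 8
2^4 mod 42 = 16
2^5 mod 42 = 32
2^6 mod 42 = 22
2^7 mod 42 = 2
2^8 mod 42 = 4
2^9 mod 42 = 8
2^10 mod 42 = 16
2^11 mod 42 = 32
2^12 mod 42 = 22
2^13 mod 42 = 2
2^14 mod 42 = 4
2^15 mod 42 = 8
2^16 mod 42 = 16
2^17 mod 42 = 32


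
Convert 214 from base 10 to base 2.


214 (base 10) = 214 (decimal)
214 (decimal) = 11010110 (base 2)


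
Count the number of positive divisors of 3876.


3876 = 2^2 × 3^1 × 17^1 × 19^1
d(3876) = (2+1) × (1+1) × (1+1) × (1+1) = 24

24 divisors


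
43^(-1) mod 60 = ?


Use the extended Euclidean algorithm on (60, 43); each row r = 60*s + 43*t:
r=60, s=1, t=0
r=43, s=0, t=1
q=1: r=17, s=1, t=-1   [60*(1) + 43*(-1) = 17]
q=2: r=9, s=-2, t=3   [60*(-2) + 43*(3) = 9]
q=1: r=8, s=3, t=-4   [60*(3) + 43*(-4) = 8]
q=1: r=1, s=-5, t=7   [60*(-5) + 43*(7) = 1]
q=8: r=0, s=43, t=-60   [60*(43) + 43*(-60) = 0]
GCD = 1 with t = 7, so 43*(7) ≡ 1 (mod 60)
Inverse = 7 mod 60 = 7
Check: 43 * 7 = 301 ≡ 1 (mod 60)

43^(-1) ≡ 7 (mod 60)


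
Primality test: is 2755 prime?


2755 / 5 = 551 (exact division)
2755 is NOT prime.

No, 2755 is not prime


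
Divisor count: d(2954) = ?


2954 = 2^1 × 7^1 × 211^1
d(2954) = (1+1) × (1+1) × (1+1) = 8

8 divisors


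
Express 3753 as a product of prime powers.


3753 / 3 = 1251
1251 / 3 = 417
417 / 3 = 139
139 / 139 = 1
3753 = 3^3 × 139


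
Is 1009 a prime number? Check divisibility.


Check divisors up to sqrt(1009) = 31.7648
No divisors found.
1009 is prime.

Yes, 1009 is prime


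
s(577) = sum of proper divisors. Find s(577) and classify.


Proper divisors: 1
Sum = 1 = 1
1 < 577 → deficient

s(577) = 1 (deficient)


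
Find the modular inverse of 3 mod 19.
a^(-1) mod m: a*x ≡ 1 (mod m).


Use the extended Euclidean algorithm on (19, 3); each row r = 19*s + 3*t:
r=19, s=1, t=0
r=3, s=0, t=1
q=6: r=1, s=1, t=-6   [19*(1) + 3*(-6) = 1]
q=3: r=0, s=-3, t=19   [19*(-3) + 3*(19) = 0]
GCD = 1 with t = -6, so 3*(-6) ≡ 1 (mod 19)
Inverse = -6 mod 19 = 13
Check: 3 * 13 = 39 ≡ 1 (mod 19)

3^(-1) ≡ 13 (mod 19)


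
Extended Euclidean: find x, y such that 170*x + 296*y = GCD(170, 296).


Tabular extended Euclidean (each row: r = 170*s + 296*t):
r=170, s=1, t=0
r=296, s=0, t=1
q=0: r=170, s=1, t=0   [170*(1) + 296*(0) = 170]
q=1: r=126, s=-1, t=1   [170*(-1) + 296*(1) = 126]
q=1: r=44, s=2, t=-1   [170*(2) + 296*(-1) = 44]
q=2: r=38, s=-5, t=3   [170*(-5) + 296*(3) = 38]
q=1: r=6, s=7, t=-4   [170*(7) + 296*(-4) = 6]
q=6: r=2, s=-47, t=27   [170*(-47) + 296*(27) = 2]
q=3: r=0, s=148, t=-85   [170*(148) + 296*(-85) = 0]
GCD = 2; from the row with r=2: x=-47, y=27
Check: 170*(-47) + 296*(27) = -7990 + 7992 = 2

GCD = 2, x = -47, y = 27


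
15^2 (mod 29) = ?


15^1 mod 29 = 15
15^2 mod 29 = 22


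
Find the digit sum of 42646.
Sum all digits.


4 + 2 + 6 + 4 + 6 = 22


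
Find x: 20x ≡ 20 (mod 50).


GCD(20, 50) = 10 divides 20
Divide: 2x ≡ 2 (mod 5)
x ≡ 1 (mod 5)


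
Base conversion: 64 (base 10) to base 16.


64 (base 10) = 64 (decimal)
64 (decimal) = 40 (base 16)


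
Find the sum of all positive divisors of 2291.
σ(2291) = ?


Divisors of 2291: 1, 29, 79, 2291
Sum = 1 + 29 + 79 + 2291 = 2400

σ(2291) = 2400


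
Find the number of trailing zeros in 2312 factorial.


floor(2312/5) = 462
floor(2312/25) = 92
floor(2312/125) = 18
floor(2312/625) = 3
Total = 575

575 trailing zeros


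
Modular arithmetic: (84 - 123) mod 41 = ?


84 - 123 = -39
-39 mod 41 = 2


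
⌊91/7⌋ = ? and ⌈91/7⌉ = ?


91/7 = 13.0000
floor = 13
ceil = 13

floor = 13, ceil = 13


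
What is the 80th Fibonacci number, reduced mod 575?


F(k) mod 575 for k=1..80:
1, 1, 2, 3, 5, 8, 13, 21, 34, 55, 89, 144, 233, 377, 35, 412, 447, 284, 156, 440, 21, 461, 482, 368, 275, 68, 343, 411, 179, 15, 194, 209, 403, 37, 440, 477, 342, 244, 11, 255, 266, 521, 212, 158, 370, 528, 323, 276, 24, 300, 324, 49, 373, 422, 220, 67, 287, 354, 66, 420, 486, 331, 242, 573, 240, 238, 478, 141, 44, 185, 229, 414, 68, 482, 550, 457, 432, 314, 171, 485
F(80) mod 575 = 485


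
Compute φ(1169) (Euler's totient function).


1169 = 7 × 167
Prime factors: 7, 167
φ(1169) = 1169 × (1-1/7) × (1-1/167)
= 1169 × 6/7 × 166/167 = 996

φ(1169) = 996


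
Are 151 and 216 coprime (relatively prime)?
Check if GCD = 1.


Euclidean algorithm:
216 = 1 * 151 + 65
151 = 2 * 65 + 21
65 = 3 * 21 + 2
21 = 10 * 2 + 1
2 = 2 * 1 + 0
GCD(151, 216) = 1

Yes, coprime (GCD = 1)


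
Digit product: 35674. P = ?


3 × 5 × 6 × 7 × 4 = 2520


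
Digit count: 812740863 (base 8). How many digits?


812740863 in base 8 = 6034270377
Number of digits = 10

10 digits (base 8)


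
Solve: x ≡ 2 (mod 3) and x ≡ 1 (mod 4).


M = 3*4 = 12
M1 = M/3 = 4, M2 = M/4 = 3
M1^(-1) mod 3 = 1, M2^(-1) mod 4 = 3
x = 2*4*1 + 1*3*3 = 17
17 mod 12 = 5
Check: 5 mod 3 = 2 ✓, 5 mod 4 = 1 ✓

x ≡ 5 (mod 12)


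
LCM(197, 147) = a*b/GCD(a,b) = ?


GCD(197, 147) = 1
LCM = 197*147/1 = 28959/1 = 28959

LCM = 28959


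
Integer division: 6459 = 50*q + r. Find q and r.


6459 = 50 * 129 + 9
Check: 6450 + 9 = 6459

q = 129, r = 9


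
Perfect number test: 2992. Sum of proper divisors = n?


Proper divisors of 2992: 1, 2, 4, 8, 11, 16, 17, 22, 34, 44, 68, 88, 136, 176, 187, 272, 374, 748, 1496
Sum = 1 + 2 + 4 + 8 + 11 + 16 + 17 + 22 + 34 + 44 + 68 + 88 + 136 + 176 + 187 + 272 + 374 + 748 + 1496 = 3704

No, 2992 is not perfect (3704 ≠ 2992)


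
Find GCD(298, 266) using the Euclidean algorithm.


298 = 1 * 266 + 32
266 = 8 * 32 + 10
32 = 3 * 10 + 2
10 = 5 * 2 + 0
GCD = 2


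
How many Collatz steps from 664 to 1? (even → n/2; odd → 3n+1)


664 → 332 → 166 → 83 → 250 → 125 → 376 → 188 → 94 → 47 → 142 → 71 → 214 → 107 → 322 → 161 → 484 → 242 → 121 → 364 → 182 → 91 → 274 → 137 → 412 → 206 → 103 → 310 → 155 → 466 → 233 → 700 → 350 → 175 → 526 → 263 → 790 → 395 → 1186 → 593 → 1780 → 890 → 445 → 1336 → 668 → 334 → 167 → 502 → 251 → 754 → 377 → 1132 → 566 → 283 → 850 → 425 → 1276 → 638 → 319 → 958 → 479 → 1438 → 719 → 2158 → 1079 → 3238 → 1619 → 4858 → 2429 → 7288 → 3644 → 1822 → 911 → 2734 → 1367 → 4102 → 2051 → 6154 → 3077 → 9232 → 4616 → 2308 → 1154 → 577 → 1732 → 866 → 433 → 1300 → 650 → 325 → 976 → 488 → 244 → 122 → 61 → 184 → 92 → 46 → 23 → 70 → 35 → 106 → 53 → 160 → 80 → 40 → 20 → 10 → 5 → 16 → 8 → 4 → 2 → 1
Total steps = 113

113 steps


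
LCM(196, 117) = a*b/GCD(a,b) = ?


GCD(196, 117) = 1
LCM = 196*117/1 = 22932/1 = 22932

LCM = 22932


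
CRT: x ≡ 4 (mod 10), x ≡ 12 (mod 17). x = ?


M = 10*17 = 170
M1 = M/10 = 17, M2 = M/17 = 10
M1^(-1) mod 10 = 3, M2^(-1) mod 17 = 12
x = 4*17*3 + 12*10*12 = 1644
1644 mod 170 = 114
Check: 114 mod 10 = 4 ✓, 114 mod 17 = 12 ✓

x ≡ 114 (mod 170)


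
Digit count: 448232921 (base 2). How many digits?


448232921 in base 2 = 11010101101110111110111011001
Number of digits = 29

29 digits (base 2)


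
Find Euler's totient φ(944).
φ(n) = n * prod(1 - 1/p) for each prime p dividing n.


944 = 2^4 × 59
Prime factors: 2, 59
φ(944) = 944 × (1-1/2) × (1-1/59)
= 944 × 1/2 × 58/59 = 464

φ(944) = 464


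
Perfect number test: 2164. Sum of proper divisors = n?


Proper divisors of 2164: 1, 2, 4, 541, 1082
Sum = 1 + 2 + 4 + 541 + 1082 = 1630

No, 2164 is not perfect (1630 ≠ 2164)


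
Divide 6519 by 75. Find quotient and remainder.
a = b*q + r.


6519 = 75 * 86 + 69
Check: 6450 + 69 = 6519

q = 86, r = 69


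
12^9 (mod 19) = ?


12^1 mod 19 = 12
12^2 mod 19 = 11
12^3 mod 19 = 18
12^4 mod 19 = 7
12^5 mod 19 = 8
12^6 mod 19 = 1
12^7 mod 19 = 12
12^8 mod 19 = 11
12^9 mod 19 = 18


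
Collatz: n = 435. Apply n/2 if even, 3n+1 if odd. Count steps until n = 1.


435 → 1306 → 653 → 1960 → 980 → 490 → 245 → 736 → 368 → 184 → 92 → 46 → 23 → 70 → 35 → 106 → 53 → 160 → 80 → 40 → 20 → 10 → 5 → 16 → 8 → 4 → 2 → 1
Total steps = 27

27 steps


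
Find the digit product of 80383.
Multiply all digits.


8 × 0 × 3 × 8 × 3 = 0


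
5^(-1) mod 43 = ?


Use the extended Euclidean algorithm on (43, 5); each row r = 43*s + 5*t:
r=43, s=1, t=0
r=5, s=0, t=1
q=8: r=3, s=1, t=-8   [43*(1) + 5*(-8) = 3]
q=1: r=2, s=-1, t=9   [43*(-1) + 5*(9) = 2]
q=1: r=1, s=2, t=-17   [43*(2) + 5*(-17) = 1]
q=2: r=0, s=-5, t=43   [43*(-5) + 5*(43) = 0]
GCD = 1 with t = -17, so 5*(-17) ≡ 1 (mod 43)
Inverse = -17 mod 43 = 26
Check: 5 * 26 = 130 ≡ 1 (mod 43)

5^(-1) ≡ 26 (mod 43)


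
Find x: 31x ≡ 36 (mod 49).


GCD(31, 49) = 1, unique solution
a^(-1) mod 49 = 19
x = 19 * 36 mod 49 = 47

x ≡ 47 (mod 49)


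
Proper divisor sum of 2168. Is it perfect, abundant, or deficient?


Proper divisors: 1, 2, 4, 8, 271, 542, 1084
Sum = 1 + 2 + 4 + 8 + 271 + 542 + 1084 = 1912
1912 < 2168 → deficient

s(2168) = 1912 (deficient)


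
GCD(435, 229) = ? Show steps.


435 = 1 * 229 + 206
229 = 1 * 206 + 23
206 = 8 * 23 + 22
23 = 1 * 22 + 1
22 = 22 * 1 + 0
GCD = 1


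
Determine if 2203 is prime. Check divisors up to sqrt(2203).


Check divisors up to sqrt(2203) = 46.9361
No divisors found.
2203 is prime.

Yes, 2203 is prime


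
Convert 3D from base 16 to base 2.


3D (base 16) = 61 (decimal)
61 (decimal) = 111101 (base 2)


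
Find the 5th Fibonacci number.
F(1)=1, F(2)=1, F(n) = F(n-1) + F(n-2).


Sequence: 1, 1, 2, 3, 5
F(5) = 5


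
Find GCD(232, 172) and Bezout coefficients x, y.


Tabular extended Euclidean (each row: r = 232*s + 172*t):
r=232, s=1, t=0
r=172, s=0, t=1
q=1: r=60, s=1, t=-1   [232*(1) + 172*(-1) = 60]
q=2: r=52, s=-2, t=3   [232*(-2) + 172*(3) = 52]
q=1: r=8, s=3, t=-4   [232*(3) + 172*(-4) = 8]
q=6: r=4, s=-20, t=27   [232*(-20) + 172*(27) = 4]
q=2: r=0, s=43, t=-58   [232*(43) + 172*(-58) = 0]
GCD = 4; from the row with r=4: x=-20, y=27
Check: 232*(-20) + 172*(27) = -4640 + 4644 = 4

GCD = 4, x = -20, y = 27


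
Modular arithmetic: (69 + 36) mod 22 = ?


69 + 36 = 105
105 mod 22 = 17


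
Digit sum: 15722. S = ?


1 + 5 + 7 + 2 + 2 = 17


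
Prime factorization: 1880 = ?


1880 / 2 = 940
940 / 2 = 470
470 / 2 = 235
235 / 5 = 47
47 / 47 = 1
1880 = 2^3 × 5 × 47


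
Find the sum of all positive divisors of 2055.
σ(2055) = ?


Divisors of 2055: 1, 3, 5, 15, 137, 411, 685, 2055
Sum = 1 + 3 + 5 + 15 + 137 + 411 + 685 + 2055 = 3312

σ(2055) = 3312


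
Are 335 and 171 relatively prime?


Euclidean algorithm:
335 = 1 * 171 + 164
171 = 1 * 164 + 7
164 = 23 * 7 + 3
7 = 2 * 3 + 1
3 = 3 * 1 + 0
GCD(335, 171) = 1

Yes, coprime (GCD = 1)


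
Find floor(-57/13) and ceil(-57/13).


-57/13 = -4.3846
floor = -5
ceil = -4

floor = -5, ceil = -4


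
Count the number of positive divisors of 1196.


1196 = 2^2 × 13^1 × 23^1
d(1196) = (2+1) × (1+1) × (1+1) = 12

12 divisors


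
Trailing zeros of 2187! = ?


floor(2187/5) = 437
floor(2187/25) = 87
floor(2187/125) = 17
floor(2187/625) = 3
Total = 544

544 trailing zeros


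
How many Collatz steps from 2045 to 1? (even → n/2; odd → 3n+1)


2045 → 6136 → 3068 → 1534 → 767 → 2302 → 1151 → 3454 → 1727 → 5182 → 2591 → 7774 → 3887 → 11662 → 5831 → 17494 → 8747 → 26242 → 13121 → 39364 → 19682 → 9841 → 29524 → 14762 → 7381 → 22144 → 11072 → 5536 → 2768 → 1384 → 692 → 346 → 173 → 520 → 260 → 130 → 65 → 196 → 98 → 49 → 148 → 74 → 37 → 112 → 56 → 28 → 14 → 7 → 22 → 11 → 34 → 17 → 52 → 26 → 13 → 40 → 20 → 10 → 5 → 16 → 8 → 4 → 2 → 1
Total steps = 63

63 steps


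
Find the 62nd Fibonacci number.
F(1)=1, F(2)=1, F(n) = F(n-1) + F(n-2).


Sequence: 1, 1, 2, 3, 5, 8, 13, 21, 34, 55, 89, 144, 233, 377, 610, 987, 1597, 2584, 4181, 6765, 10946, 17711, 28657, 46368, 75025, 121393, 196418, 317811, 514229, 832040, 1346269, 2178309, 3524578, 5702887, 9227465, 14930352, 24157817, 39088169, 63245986, 102334155, 165580141, 267914296, 433494437, 701408733, 1134903170, 1836311903, 2971215073, 4807526976, 7778742049, 12586269025, 20365011074, 32951280099, 53316291173, 86267571272, 139583862445, 225851433717, 365435296162, 591286729879, 956722026041, 1548008755920, 2504730781961, 4052739537881
F(62) = 4052739537881


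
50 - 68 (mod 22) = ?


50 - 68 = -18
-18 mod 22 = 4


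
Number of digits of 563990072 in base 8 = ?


563990072 in base 8 = 4147347070
Number of digits = 10

10 digits (base 8)


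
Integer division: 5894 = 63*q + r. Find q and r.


5894 = 63 * 93 + 35
Check: 5859 + 35 = 5894

q = 93, r = 35


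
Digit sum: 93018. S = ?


9 + 3 + 0 + 1 + 8 = 21


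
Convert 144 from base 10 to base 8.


144 (base 10) = 144 (decimal)
144 (decimal) = 220 (base 8)


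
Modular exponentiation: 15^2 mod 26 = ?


15^1 mod 26 = 15
15^2 mod 26 = 17


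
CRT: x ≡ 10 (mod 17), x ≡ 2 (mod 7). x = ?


M = 17*7 = 119
M1 = M/17 = 7, M2 = M/7 = 17
M1^(-1) mod 17 = 5, M2^(-1) mod 7 = 5
x = 10*7*5 + 2*17*5 = 520
520 mod 119 = 44
Check: 44 mod 17 = 10 ✓, 44 mod 7 = 2 ✓

x ≡ 44 (mod 119)


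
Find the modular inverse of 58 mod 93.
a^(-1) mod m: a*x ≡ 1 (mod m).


Use the extended Euclidean algorithm on (93, 58); each row r = 93*s + 58*t:
r=93, s=1, t=0
r=58, s=0, t=1
q=1: r=35, s=1, t=-1   [93*(1) + 58*(-1) = 35]
q=1: r=23, s=-1, t=2   [93*(-1) + 58*(2) = 23]
q=1: r=12, s=2, t=-3   [93*(2) + 58*(-3) = 12]
q=1: r=11, s=-3, t=5   [93*(-3) + 58*(5) = 11]
q=1: r=1, s=5, t=-8   [93*(5) + 58*(-8) = 1]
q=11: r=0, s=-58, t=93   [93*(-58) + 58*(93) = 0]
GCD = 1 with t = -8, so 58*(-8) ≡ 1 (mod 93)
Inverse = -8 mod 93 = 85
Check: 58 * 85 = 4930 ≡ 1 (mod 93)

58^(-1) ≡ 85 (mod 93)


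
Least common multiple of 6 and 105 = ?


GCD(6, 105) = 3
LCM = 6*105/3 = 630/3 = 210

LCM = 210


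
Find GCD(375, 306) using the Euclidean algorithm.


375 = 1 * 306 + 69
306 = 4 * 69 + 30
69 = 2 * 30 + 9
30 = 3 * 9 + 3
9 = 3 * 3 + 0
GCD = 3


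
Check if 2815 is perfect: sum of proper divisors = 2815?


Proper divisors of 2815: 1, 5, 563
Sum = 1 + 5 + 563 = 569

No, 2815 is not perfect (569 ≠ 2815)


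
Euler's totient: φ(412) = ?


412 = 2^2 × 103
Prime factors: 2, 103
φ(412) = 412 × (1-1/2) × (1-1/103)
= 412 × 1/2 × 102/103 = 204

φ(412) = 204


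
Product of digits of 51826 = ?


5 × 1 × 8 × 2 × 6 = 480


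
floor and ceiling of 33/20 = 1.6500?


33/20 = 1.6500
floor = 1
ceil = 2

floor = 1, ceil = 2


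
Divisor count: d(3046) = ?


3046 = 2^1 × 1523^1
d(3046) = (1+1) × (1+1) = 4

4 divisors


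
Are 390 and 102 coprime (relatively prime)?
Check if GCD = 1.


Euclidean algorithm:
390 = 3 * 102 + 84
102 = 1 * 84 + 18
84 = 4 * 18 + 12
18 = 1 * 12 + 6
12 = 2 * 6 + 0
GCD(390, 102) = 6

No, not coprime (GCD = 6)


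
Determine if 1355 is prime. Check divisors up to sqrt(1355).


1355 / 5 = 271 (exact division)
1355 is NOT prime.

No, 1355 is not prime


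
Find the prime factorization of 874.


874 / 2 = 437
437 / 19 = 23
23 / 23 = 1
874 = 2 × 19 × 23


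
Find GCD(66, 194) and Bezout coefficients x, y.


Tabular extended Euclidean (each row: r = 66*s + 194*t):
r=66, s=1, t=0
r=194, s=0, t=1
q=0: r=66, s=1, t=0   [66*(1) + 194*(0) = 66]
q=2: r=62, s=-2, t=1   [66*(-2) + 194*(1) = 62]
q=1: r=4, s=3, t=-1   [66*(3) + 194*(-1) = 4]
q=15: r=2, s=-47, t=16   [66*(-47) + 194*(16) = 2]
q=2: r=0, s=97, t=-33   [66*(97) + 194*(-33) = 0]
GCD = 2; from the row with r=2: x=-47, y=16
Check: 66*(-47) + 194*(16) = -3102 + 3104 = 2

GCD = 2, x = -47, y = 16


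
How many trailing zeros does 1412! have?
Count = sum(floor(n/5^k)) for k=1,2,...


floor(1412/5) = 282
floor(1412/25) = 56
floor(1412/125) = 11
floor(1412/625) = 2
Total = 351

351 trailing zeros


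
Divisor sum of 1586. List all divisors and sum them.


Divisors of 1586: 1, 2, 13, 26, 61, 122, 793, 1586
Sum = 1 + 2 + 13 + 26 + 61 + 122 + 793 + 1586 = 2604

σ(1586) = 2604


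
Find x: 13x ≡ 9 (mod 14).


GCD(13, 14) = 1, unique solution
a^(-1) mod 14 = 13
x = 13 * 9 mod 14 = 5

x ≡ 5 (mod 14)


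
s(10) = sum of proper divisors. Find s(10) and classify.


Proper divisors: 1, 2, 5
Sum = 1 + 2 + 5 = 8
8 < 10 → deficient

s(10) = 8 (deficient)


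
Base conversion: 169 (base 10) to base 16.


169 (base 10) = 169 (decimal)
169 (decimal) = A9 (base 16)


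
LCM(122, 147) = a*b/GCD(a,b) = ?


GCD(122, 147) = 1
LCM = 122*147/1 = 17934/1 = 17934

LCM = 17934


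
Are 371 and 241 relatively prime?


Euclidean algorithm:
371 = 1 * 241 + 130
241 = 1 * 130 + 111
130 = 1 * 111 + 19
111 = 5 * 19 + 16
19 = 1 * 16 + 3
16 = 5 * 3 + 1
3 = 3 * 1 + 0
GCD(371, 241) = 1

Yes, coprime (GCD = 1)


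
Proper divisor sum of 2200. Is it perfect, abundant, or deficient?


Proper divisors: 1, 2, 4, 5, 8, 10, 11, 20, 22, 25, 40, 44, 50, 55, 88, 100, 110, 200, 220, 275, 440, 550, 1100
Sum = 1 + 2 + 4 + 5 + 8 + 10 + 11 + 20 + 22 + 25 + 40 + 44 + 50 + 55 + 88 + 100 + 110 + 200 + 220 + 275 + 440 + 550 + 1100 = 3380
3380 > 2200 → abundant

s(2200) = 3380 (abundant)


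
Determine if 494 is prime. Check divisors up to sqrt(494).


494 / 2 = 247 (exact division)
494 is NOT prime.

No, 494 is not prime


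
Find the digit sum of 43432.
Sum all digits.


4 + 3 + 4 + 3 + 2 = 16


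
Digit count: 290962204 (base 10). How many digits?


290962204 has 9 digits in base 10
floor(log10(290962204)) + 1 = floor(8.4638) + 1 = 9

9 digits (base 10)


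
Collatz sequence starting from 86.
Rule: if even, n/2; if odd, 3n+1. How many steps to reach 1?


86 → 43 → 130 → 65 → 196 → 98 → 49 → 148 → 74 → 37 → 112 → 56 → 28 → 14 → 7 → 22 → 11 → 34 → 17 → 52 → 26 → 13 → 40 → 20 → 10 → 5 → 16 → 8 → 4 → 2 → 1
Total steps = 30

30 steps


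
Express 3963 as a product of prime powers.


3963 / 3 = 1321
1321 / 1321 = 1
3963 = 3 × 1321


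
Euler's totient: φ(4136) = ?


4136 = 2^3 × 11 × 47
Prime factors: 2, 11, 47
φ(4136) = 4136 × (1-1/2) × (1-1/11) × (1-1/47)
= 4136 × 1/2 × 10/11 × 46/47 = 1840

φ(4136) = 1840


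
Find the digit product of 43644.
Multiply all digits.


4 × 3 × 6 × 4 × 4 = 1152


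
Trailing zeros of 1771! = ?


floor(1771/5) = 354
floor(1771/25) = 70
floor(1771/125) = 14
floor(1771/625) = 2
Total = 440

440 trailing zeros


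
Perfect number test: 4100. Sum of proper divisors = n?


Proper divisors of 4100: 1, 2, 4, 5, 10, 20, 25, 41, 50, 82, 100, 164, 205, 410, 820, 1025, 2050
Sum = 1 + 2 + 4 + 5 + 10 + 20 + 25 + 41 + 50 + 82 + 100 + 164 + 205 + 410 + 820 + 1025 + 2050 = 5014

No, 4100 is not perfect (5014 ≠ 4100)


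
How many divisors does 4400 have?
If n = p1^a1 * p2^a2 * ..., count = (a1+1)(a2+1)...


4400 = 2^4 × 5^2 × 11^1
d(4400) = (4+1) × (2+1) × (1+1) = 30

30 divisors


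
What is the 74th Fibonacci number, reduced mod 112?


F(k) mod 112 for k=1..74:
1, 1, 2, 3, 5, 8, 13, 21, 34, 55, 89, 32, 9, 41, 50, 91, 29, 8, 37, 45, 82, 15, 97, 0, 97, 97, 82, 67, 37, 104, 29, 21, 50, 71, 9, 80, 89, 57, 34, 91, 13, 104, 5, 109, 2, 111, 1, 0, 1, 1, 2, 3, 5, 8, 13, 21, 34, 55, 89, 32, 9, 41, 50, 91, 29, 8, 37, 45, 82, 15, 97, 0, 97, 97
F(74) mod 112 = 97


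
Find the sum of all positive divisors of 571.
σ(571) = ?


Divisors of 571: 1, 571
Sum = 1 + 571 = 572

σ(571) = 572


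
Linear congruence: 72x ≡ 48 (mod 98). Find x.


GCD(72, 98) = 2 divides 48
Divide: 36x ≡ 24 (mod 49)
x ≡ 17 (mod 49)


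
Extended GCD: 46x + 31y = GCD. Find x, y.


Tabular extended Euclidean (each row: r = 46*s + 31*t):
r=46, s=1, t=0
r=31, s=0, t=1
q=1: r=15, s=1, t=-1   [46*(1) + 31*(-1) = 15]
q=2: r=1, s=-2, t=3   [46*(-2) + 31*(3) = 1]
q=15: r=0, s=31, t=-46   [46*(31) + 31*(-46) = 0]
GCD = 1; from the row with r=1: x=-2, y=3
Check: 46*(-2) + 31*(3) = -92 + 93 = 1

GCD = 1, x = -2, y = 3


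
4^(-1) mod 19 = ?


Use the extended Euclidean algorithm on (19, 4); each row r = 19*s + 4*t:
r=19, s=1, t=0
r=4, s=0, t=1
q=4: r=3, s=1, t=-4   [19*(1) + 4*(-4) = 3]
q=1: r=1, s=-1, t=5   [19*(-1) + 4*(5) = 1]
q=3: r=0, s=4, t=-19   [19*(4) + 4*(-19) = 0]
GCD = 1 with t = 5, so 4*(5) ≡ 1 (mod 19)
Inverse = 5 mod 19 = 5
Check: 4 * 5 = 20 ≡ 1 (mod 19)

4^(-1) ≡ 5 (mod 19)


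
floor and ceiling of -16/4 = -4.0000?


-16/4 = -4.0000
floor = -4
ceil = -4

floor = -4, ceil = -4


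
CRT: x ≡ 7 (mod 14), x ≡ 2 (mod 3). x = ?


M = 14*3 = 42
M1 = M/14 = 3, M2 = M/3 = 14
M1^(-1) mod 14 = 5, M2^(-1) mod 3 = 2
x = 7*3*5 + 2*14*2 = 161
161 mod 42 = 35
Check: 35 mod 14 = 7 ✓, 35 mod 3 = 2 ✓

x ≡ 35 (mod 42)


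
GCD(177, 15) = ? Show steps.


177 = 11 * 15 + 12
15 = 1 * 12 + 3
12 = 4 * 3 + 0
GCD = 3


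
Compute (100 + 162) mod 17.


100 + 162 = 262
262 mod 17 = 7


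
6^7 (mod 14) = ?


6^1 mod 14 = 6
6^2 mod 14 = 8
6^3 mod 14 = 6
6^4 mod 14 = 8
6^5 mod 14 = 6
6^6 mod 14 = 8
6^7 mod 14 = 6


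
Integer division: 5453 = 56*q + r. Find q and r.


5453 = 56 * 97 + 21
Check: 5432 + 21 = 5453

q = 97, r = 21


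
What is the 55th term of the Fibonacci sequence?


Sequence: 1, 1, 2, 3, 5, 8, 13, 21, 34, 55, 89, 144, 233, 377, 610, 987, 1597, 2584, 4181, 6765, 10946, 17711, 28657, 46368, 75025, 121393, 196418, 317811, 514229, 832040, 1346269, 2178309, 3524578, 5702887, 9227465, 14930352, 24157817, 39088169, 63245986, 102334155, 165580141, 267914296, 433494437, 701408733, 1134903170, 1836311903, 2971215073, 4807526976, 7778742049, 12586269025, 20365011074, 32951280099, 53316291173, 86267571272, 139583862445
F(55) = 139583862445


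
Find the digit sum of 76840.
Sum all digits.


7 + 6 + 8 + 4 + 0 = 25


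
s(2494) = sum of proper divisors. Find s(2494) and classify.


Proper divisors: 1, 2, 29, 43, 58, 86, 1247
Sum = 1 + 2 + 29 + 43 + 58 + 86 + 1247 = 1466
1466 < 2494 → deficient

s(2494) = 1466 (deficient)


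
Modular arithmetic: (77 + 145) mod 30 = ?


77 + 145 = 222
222 mod 30 = 12


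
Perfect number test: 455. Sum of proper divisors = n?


Proper divisors of 455: 1, 5, 7, 13, 35, 65, 91
Sum = 1 + 5 + 7 + 13 + 35 + 65 + 91 = 217

No, 455 is not perfect (217 ≠ 455)


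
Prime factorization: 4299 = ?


4299 / 3 = 1433
1433 / 1433 = 1
4299 = 3 × 1433


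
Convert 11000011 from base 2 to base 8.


11000011 (base 2) = 195 (decimal)
195 (decimal) = 303 (base 8)


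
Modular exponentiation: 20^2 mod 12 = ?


20^1 mod 12 = 8
20^2 mod 12 = 4


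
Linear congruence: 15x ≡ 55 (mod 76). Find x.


GCD(15, 76) = 1, unique solution
a^(-1) mod 76 = 71
x = 71 * 55 mod 76 = 29

x ≡ 29 (mod 76)


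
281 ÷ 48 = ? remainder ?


281 = 48 * 5 + 41
Check: 240 + 41 = 281

q = 5, r = 41


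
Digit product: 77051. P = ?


7 × 7 × 0 × 5 × 1 = 0


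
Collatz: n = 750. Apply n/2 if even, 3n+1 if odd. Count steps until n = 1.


750 → 375 → 1126 → 563 → 1690 → 845 → 2536 → 1268 → 634 → 317 → 952 → 476 → 238 → 119 → 358 → 179 → 538 → 269 → 808 → 404 → 202 → 101 → 304 → 152 → 76 → 38 → 19 → 58 → 29 → 88 → 44 → 22 → 11 → 34 → 17 → 52 → 26 → 13 → 40 → 20 → 10 → 5 → 16 → 8 → 4 → 2 → 1
Total steps = 46

46 steps


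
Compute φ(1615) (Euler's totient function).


1615 = 5 × 17 × 19
Prime factors: 5, 17, 19
φ(1615) = 1615 × (1-1/5) × (1-1/17) × (1-1/19)
= 1615 × 4/5 × 16/17 × 18/19 = 1152

φ(1615) = 1152


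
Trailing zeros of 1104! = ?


floor(1104/5) = 220
floor(1104/25) = 44
floor(1104/125) = 8
floor(1104/625) = 1
Total = 273

273 trailing zeros


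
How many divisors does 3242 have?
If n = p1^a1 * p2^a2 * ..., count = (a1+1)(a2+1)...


3242 = 2^1 × 1621^1
d(3242) = (1+1) × (1+1) = 4

4 divisors


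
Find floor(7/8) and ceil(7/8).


7/8 = 0.8750
floor = 0
ceil = 1

floor = 0, ceil = 1


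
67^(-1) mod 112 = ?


Use the extended Euclidean algorithm on (112, 67); each row r = 112*s + 67*t:
r=112, s=1, t=0
r=67, s=0, t=1
q=1: r=45, s=1, t=-1   [112*(1) + 67*(-1) = 45]
q=1: r=22, s=-1, t=2   [112*(-1) + 67*(2) = 22]
q=2: r=1, s=3, t=-5   [112*(3) + 67*(-5) = 1]
q=22: r=0, s=-67, t=112   [112*(-67) + 67*(112) = 0]
GCD = 1 with t = -5, so 67*(-5) ≡ 1 (mod 112)
Inverse = -5 mod 112 = 107
Check: 67 * 107 = 7169 ≡ 1 (mod 112)

67^(-1) ≡ 107 (mod 112)


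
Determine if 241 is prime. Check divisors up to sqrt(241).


Check divisors up to sqrt(241) = 15.5242
No divisors found.
241 is prime.

Yes, 241 is prime


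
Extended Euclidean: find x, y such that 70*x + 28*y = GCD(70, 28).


Tabular extended Euclidean (each row: r = 70*s + 28*t):
r=70, s=1, t=0
r=28, s=0, t=1
q=2: r=14, s=1, t=-2   [70*(1) + 28*(-2) = 14]
q=2: r=0, s=-2, t=5   [70*(-2) + 28*(5) = 0]
GCD = 14; from the row with r=14: x=1, y=-2
Check: 70*(1) + 28*(-2) = 70 - 56 = 14

GCD = 14, x = 1, y = -2


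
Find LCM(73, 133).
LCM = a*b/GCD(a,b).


GCD(73, 133) = 1
LCM = 73*133/1 = 9709/1 = 9709

LCM = 9709


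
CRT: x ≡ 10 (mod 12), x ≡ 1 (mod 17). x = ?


M = 12*17 = 204
M1 = M/12 = 17, M2 = M/17 = 12
M1^(-1) mod 12 = 5, M2^(-1) mod 17 = 10
x = 10*17*5 + 1*12*10 = 970
970 mod 204 = 154
Check: 154 mod 12 = 10 ✓, 154 mod 17 = 1 ✓

x ≡ 154 (mod 204)


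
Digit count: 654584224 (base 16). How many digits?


654584224 in base 16 = 270429A0
Number of digits = 8

8 digits (base 16)


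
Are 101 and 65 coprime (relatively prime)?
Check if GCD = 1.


Euclidean algorithm:
101 = 1 * 65 + 36
65 = 1 * 36 + 29
36 = 1 * 29 + 7
29 = 4 * 7 + 1
7 = 7 * 1 + 0
GCD(101, 65) = 1

Yes, coprime (GCD = 1)


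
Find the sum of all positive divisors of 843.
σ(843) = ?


Divisors of 843: 1, 3, 281, 843
Sum = 1 + 3 + 281 + 843 = 1128

σ(843) = 1128


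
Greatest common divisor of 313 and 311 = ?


313 = 1 * 311 + 2
311 = 155 * 2 + 1
2 = 2 * 1 + 0
GCD = 1


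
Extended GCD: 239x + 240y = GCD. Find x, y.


Tabular extended Euclidean (each row: r = 239*s + 240*t):
r=239, s=1, t=0
r=240, s=0, t=1
q=0: r=239, s=1, t=0   [239*(1) + 240*(0) = 239]
q=1: r=1, s=-1, t=1   [239*(-1) + 240*(1) = 1]
q=239: r=0, s=240, t=-239   [239*(240) + 240*(-239) = 0]
GCD = 1; from the row with r=1: x=-1, y=1
Check: 239*(-1) + 240*(1) = -239 + 240 = 1

GCD = 1, x = -1, y = 1


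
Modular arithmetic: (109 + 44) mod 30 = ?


109 + 44 = 153
153 mod 30 = 3


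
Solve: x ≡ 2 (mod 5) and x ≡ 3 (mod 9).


M = 5*9 = 45
M1 = M/5 = 9, M2 = M/9 = 5
M1^(-1) mod 5 = 4, M2^(-1) mod 9 = 2
x = 2*9*4 + 3*5*2 = 102
102 mod 45 = 12
Check: 12 mod 5 = 2 ✓, 12 mod 9 = 3 ✓

x ≡ 12 (mod 45)


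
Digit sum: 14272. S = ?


1 + 4 + 2 + 7 + 2 = 16


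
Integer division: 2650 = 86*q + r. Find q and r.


2650 = 86 * 30 + 70
Check: 2580 + 70 = 2650

q = 30, r = 70


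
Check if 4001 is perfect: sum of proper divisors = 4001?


Proper divisors of 4001: 1
Sum = 1 = 1

No, 4001 is not perfect (1 ≠ 4001)


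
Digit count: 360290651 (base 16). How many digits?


360290651 in base 16 = 1579995B
Number of digits = 8

8 digits (base 16)


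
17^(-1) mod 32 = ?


Use the extended Euclidean algorithm on (32, 17); each row r = 32*s + 17*t:
r=32, s=1, t=0
r=17, s=0, t=1
q=1: r=15, s=1, t=-1   [32*(1) + 17*(-1) = 15]
q=1: r=2, s=-1, t=2   [32*(-1) + 17*(2) = 2]
q=7: r=1, s=8, t=-15   [32*(8) + 17*(-15) = 1]
q=2: r=0, s=-17, t=32   [32*(-17) + 17*(32) = 0]
GCD = 1 with t = -15, so 17*(-15) ≡ 1 (mod 32)
Inverse = -15 mod 32 = 17
Check: 17 * 17 = 289 ≡ 1 (mod 32)

17^(-1) ≡ 17 (mod 32)


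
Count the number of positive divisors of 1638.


1638 = 2^1 × 3^2 × 7^1 × 13^1
d(1638) = (1+1) × (2+1) × (1+1) × (1+1) = 24

24 divisors


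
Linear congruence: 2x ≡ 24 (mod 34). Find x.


GCD(2, 34) = 2 divides 24
Divide: 1x ≡ 12 (mod 17)
x ≡ 12 (mod 17)


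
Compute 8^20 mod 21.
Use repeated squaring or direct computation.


8^1 mod 21 = 8
8^2 mod 21 = 1
8^3 mod 21 = 8
8^4 mod 21 = 1
8^5 mod 21 = 8
8^6 mod 21 = 1
8^7 mod 21 = 8
8^8 mod 21 = 1
8^9 mod 21 = 8
8^10 mod 21 = 1
8^11 mod 21 = 8
8^12 mod 21 = 1
8^13 mod 21 = 8
8^14 mod 21 = 1
8^15 mod 21 = 8
8^16 mod 21 = 1
8^17 mod 21 = 8
8^18 mod 21 = 1
8^19 mod 21 = 8
8^20 mod 21 = 1


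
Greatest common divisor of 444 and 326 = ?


444 = 1 * 326 + 118
326 = 2 * 118 + 90
118 = 1 * 90 + 28
90 = 3 * 28 + 6
28 = 4 * 6 + 4
6 = 1 * 4 + 2
4 = 2 * 2 + 0
GCD = 2


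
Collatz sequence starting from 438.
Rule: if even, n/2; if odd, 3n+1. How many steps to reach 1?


438 → 219 → 658 → 329 → 988 → 494 → 247 → 742 → 371 → 1114 → 557 → 1672 → 836 → 418 → 209 → 628 → 314 → 157 → 472 → 236 → 118 → 59 → 178 → 89 → 268 → 134 → 67 → 202 → 101 → 304 → 152 → 76 → 38 → 19 → 58 → 29 → 88 → 44 → 22 → 11 → 34 → 17 → 52 → 26 → 13 → 40 → 20 → 10 → 5 → 16 → 8 → 4 → 2 → 1
Total steps = 53

53 steps


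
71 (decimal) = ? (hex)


71 (base 10) = 71 (decimal)
71 (decimal) = 47 (base 16)


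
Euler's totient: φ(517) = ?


517 = 11 × 47
Prime factors: 11, 47
φ(517) = 517 × (1-1/11) × (1-1/47)
= 517 × 10/11 × 46/47 = 460

φ(517) = 460


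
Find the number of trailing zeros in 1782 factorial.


floor(1782/5) = 356
floor(1782/25) = 71
floor(1782/125) = 14
floor(1782/625) = 2
Total = 443

443 trailing zeros


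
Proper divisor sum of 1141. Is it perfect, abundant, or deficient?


Proper divisors: 1, 7, 163
Sum = 1 + 7 + 163 = 171
171 < 1141 → deficient

s(1141) = 171 (deficient)


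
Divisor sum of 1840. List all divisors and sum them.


Divisors of 1840: 1, 2, 4, 5, 8, 10, 16, 20, 23, 40, 46, 80, 92, 115, 184, 230, 368, 460, 920, 1840
Sum = 1 + 2 + 4 + 5 + 8 + 10 + 16 + 20 + 23 + 40 + 46 + 80 + 92 + 115 + 184 + 230 + 368 + 460 + 920 + 1840 = 4464

σ(1840) = 4464


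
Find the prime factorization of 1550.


1550 / 2 = 775
775 / 5 = 155
155 / 5 = 31
31 / 31 = 1
1550 = 2 × 5^2 × 31


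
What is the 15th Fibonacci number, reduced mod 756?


F(k) mod 756 for k=1..15:
1, 1, 2, 3, 5, 8, 13, 21, 34, 55, 89, 144, 233, 377, 610
F(15) mod 756 = 610


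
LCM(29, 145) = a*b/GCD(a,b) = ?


GCD(29, 145) = 29
LCM = 29*145/29 = 4205/29 = 145

LCM = 145


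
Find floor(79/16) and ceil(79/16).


79/16 = 4.9375
floor = 4
ceil = 5

floor = 4, ceil = 5


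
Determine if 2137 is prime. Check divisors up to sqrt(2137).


Check divisors up to sqrt(2137) = 46.2277
No divisors found.
2137 is prime.

Yes, 2137 is prime


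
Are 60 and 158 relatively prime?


Euclidean algorithm:
158 = 2 * 60 + 38
60 = 1 * 38 + 22
38 = 1 * 22 + 16
22 = 1 * 16 + 6
16 = 2 * 6 + 4
6 = 1 * 4 + 2
4 = 2 * 2 + 0
GCD(60, 158) = 2

No, not coprime (GCD = 2)


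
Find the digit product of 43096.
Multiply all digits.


4 × 3 × 0 × 9 × 6 = 0


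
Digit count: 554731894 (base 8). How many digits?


554731894 in base 8 = 4104104566
Number of digits = 10

10 digits (base 8)


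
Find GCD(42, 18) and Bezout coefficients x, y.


Tabular extended Euclidean (each row: r = 42*s + 18*t):
r=42, s=1, t=0
r=18, s=0, t=1
q=2: r=6, s=1, t=-2   [42*(1) + 18*(-2) = 6]
q=3: r=0, s=-3, t=7   [42*(-3) + 18*(7) = 0]
GCD = 6; from the row with r=6: x=1, y=-2
Check: 42*(1) + 18*(-2) = 42 - 36 = 6

GCD = 6, x = 1, y = -2
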